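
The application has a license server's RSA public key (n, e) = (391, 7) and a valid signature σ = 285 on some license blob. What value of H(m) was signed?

σ^2 ≡ 285^2 = 81225 ≡ 288
σ^4 ≡ 288^2 = 82944 ≡ 52
7 = 4 + 2 + 1, so σ^7 ≡ 52·288·285 ≡ 4 (mod 391)

4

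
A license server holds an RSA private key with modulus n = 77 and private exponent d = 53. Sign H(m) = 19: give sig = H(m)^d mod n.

(H(m))^2 ≡ 19^2 = 361 ≡ 53
(H(m))^4 ≡ 53^2 = 2809 ≡ 37
(H(m))^8 ≡ 37^2 = 1369 ≡ 60
(H(m))^16 ≡ 60^2 = 3600 ≡ 58
(H(m))^32 ≡ 58^2 = 3364 ≡ 53
53 = 32 + 16 + 4 + 1, so (H(m))^53 ≡ 53·58·37·19 ≡ 17 (mod 77)

17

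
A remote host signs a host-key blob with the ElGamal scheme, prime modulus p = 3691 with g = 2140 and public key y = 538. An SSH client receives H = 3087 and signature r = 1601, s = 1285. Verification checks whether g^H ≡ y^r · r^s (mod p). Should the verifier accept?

reject

Left side g^H mod p:
Squares mod 3691: 2140^1≡2140, 2140^2≡2760, 2140^4≡3067, 2140^8≡1821, 2140^16≡1523, 2140^32≡1581, 2140^64≡754, 2140^128≡102, 2140^256≡3022, 2140^512≡950, 2140^1024≡1896, 2140^2048≡3473
3087 = 2048 + 1024 + 8 + 4 + 2 + 1, so 2140^3087 ≡ 3473·1896·1821·3067·2760·2140 ≡ 2612 (mod 3691)
Right side y^r · r^s mod p:
Squares mod 3691: 538^1≡538, 538^2≡1546, 538^4≡2039, 538^8≡1455, 538^16≡2082, 538^32≡1490, 538^64≡1809, 538^128≡2255, 538^256≡2518, 538^512≡2877, 538^1024≡1907
1601 = 1024 + 512 + 64 + 1, so 538^1601 ≡ 1907·2877·1809·538 ≡ 1681 (mod 3691)
Squares mod 3691: 1601^1≡1601, 1601^2≡1647, 1601^4≡3415, 1601^8≡2356, 1601^16≡3163, 1601^32≡1959, 1601^64≡2732, 1601^128≡622, 1601^256≡3020, 1601^512≡3630, 1601^1024≡30
1285 = 1024 + 256 + 4 + 1, so 1601^1285 ≡ 30·3020·3415·1601 ≡ 834 (mod 3691)
1681·834 = 1401954 ≡ 3065 (mod 3691)
2612 ≠ 3065, so verification fails.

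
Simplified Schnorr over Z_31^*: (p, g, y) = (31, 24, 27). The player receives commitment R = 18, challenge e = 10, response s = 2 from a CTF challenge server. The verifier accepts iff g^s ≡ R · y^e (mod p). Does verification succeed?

passes

g^s mod p:
24^2 mod 31 = 18
R · y^e mod p:
27^10 mod 31 = 1
18·1 = 18 ≡ 18 (mod 31)
18 ≡ 18 (mod 31); signature holds.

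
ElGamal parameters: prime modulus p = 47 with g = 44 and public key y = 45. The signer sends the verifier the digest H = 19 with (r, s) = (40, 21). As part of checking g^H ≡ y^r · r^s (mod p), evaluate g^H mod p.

44^2 = 1936 ≡ 9
44^4 ≡ 9^2 = 81 ≡ 34
44^8 ≡ 34^2 = 1156 ≡ 28
44^16 ≡ 28^2 = 784 ≡ 32
19 = 16 + 2 + 1, so 44^19 ≡ 32·9·44 ≡ 29 (mod 47)

29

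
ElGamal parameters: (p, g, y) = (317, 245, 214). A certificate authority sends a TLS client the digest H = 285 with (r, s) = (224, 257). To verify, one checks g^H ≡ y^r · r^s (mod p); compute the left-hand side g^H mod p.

245^2 = 60025 ≡ 112
245^4 ≡ 112^2 = 12544 ≡ 181
245^8 ≡ 181^2 = 32761 ≡ 110
245^16 ≡ 110^2 = 12100 ≡ 54
245^32 ≡ 54^2 = 2916 ≡ 63
245^64 ≡ 63^2 = 3969 ≡ 165
245^128 ≡ 165^2 = 27225 ≡ 280
245^256 ≡ 280^2 = 78400 ≡ 101
285 = 256 + 16 + 8 + 4 + 1, so 245^285 ≡ 101·54·110·181·245 ≡ 180 (mod 317)

180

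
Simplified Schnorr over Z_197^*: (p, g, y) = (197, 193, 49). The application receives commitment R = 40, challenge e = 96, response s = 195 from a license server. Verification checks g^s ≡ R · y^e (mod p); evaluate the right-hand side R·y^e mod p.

49

49^96 mod 197 = 16
R · y^e ≡ 40·16 = 640 ≡ 49 (mod 197)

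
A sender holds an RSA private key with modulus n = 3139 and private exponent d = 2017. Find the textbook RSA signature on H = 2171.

2171

H^2017 mod 3139 = 2171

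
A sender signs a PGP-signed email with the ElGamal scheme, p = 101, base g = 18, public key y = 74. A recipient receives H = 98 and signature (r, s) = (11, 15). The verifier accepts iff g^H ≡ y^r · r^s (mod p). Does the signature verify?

verifies

Left side g^H mod p:
Squares mod 101: 18^1≡18, 18^2≡21, 18^4≡37, 18^8≡56, 18^16≡5, 18^32≡25, 18^64≡19
98 = 64 + 32 + 2, so 18^98 ≡ 19·25·21 ≡ 77 (mod 101)
Right side y^r · r^s mod p:
Squares mod 101: 74^1≡74, 74^2≡22, 74^4≡80, 74^8≡37
11 = 8 + 2 + 1, so 74^11 ≡ 37·22·74 ≡ 40 (mod 101)
Squares mod 101: 11^1≡11, 11^2≡20, 11^4≡97, 11^8≡16
15 = 8 + 4 + 2 + 1, so 11^15 ≡ 16·97·20·11 ≡ 60 (mod 101)
40·60 = 2400 ≡ 77 (mod 101)
77 ≡ 77 (mod 101), so the signature is genuine.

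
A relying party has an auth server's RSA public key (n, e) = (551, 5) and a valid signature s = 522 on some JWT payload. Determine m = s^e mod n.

s^2 ≡ 522^2 = 272484 ≡ 290
s^4 ≡ 290^2 = 84100 ≡ 348
5 = 4 + 1, so s^5 ≡ 348·522 ≡ 377 (mod 551)

377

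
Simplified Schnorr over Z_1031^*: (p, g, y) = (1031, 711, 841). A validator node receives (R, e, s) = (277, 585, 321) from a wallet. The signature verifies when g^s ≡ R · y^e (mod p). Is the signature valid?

valid

g^s mod p:
Squares mod 1031: 711^1≡711, 711^2≡331, 711^4≡275, 711^8≡362, 711^16≡107, 711^32≡108, 711^64≡323, 711^128≡198, 711^256≡26
321 = 256 + 64 + 1, so 711^321 ≡ 26·323·711 ≡ 457 (mod 1031)
R · y^e mod p:
Squares mod 1031: 841^1≡841, 841^2≡15, 841^4≡225, 841^8≡106, 841^16≡926, 841^32≡715, 841^64≡880, 841^128≡119, 841^256≡758, 841^512≡297
585 = 512 + 64 + 8 + 1, so 841^585 ≡ 297·880·106·841 ≡ 720 (mod 1031)
277·720 = 199440 ≡ 457 (mod 1031)
457 ≡ 457 (mod 1031); signature holds.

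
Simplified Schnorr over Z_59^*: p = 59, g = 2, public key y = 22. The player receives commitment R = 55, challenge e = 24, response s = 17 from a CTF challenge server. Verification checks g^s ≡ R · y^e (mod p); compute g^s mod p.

Squares mod 59: 2^1≡2, 2^2≡4, 2^4≡16, 2^8≡20, 2^16≡46
17 = 16 + 1, so 2^17 ≡ 46·2 ≡ 33 (mod 59)

33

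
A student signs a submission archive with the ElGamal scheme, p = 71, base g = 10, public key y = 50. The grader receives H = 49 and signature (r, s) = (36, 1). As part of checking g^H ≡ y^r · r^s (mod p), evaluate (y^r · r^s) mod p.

50^36 mod 71 = 50
36^1 mod 71 = 36
y^r · r^s ≡ 50·36 = 1800 ≡ 25 (mod 71)

25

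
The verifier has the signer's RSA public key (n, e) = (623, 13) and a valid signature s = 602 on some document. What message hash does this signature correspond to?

581

Squares mod 623: s^1≡602, s^2≡441, s^4≡105, s^8≡434
13 = 8 + 4 + 1, so s^13 ≡ 434·105·602 ≡ 581 (mod 623)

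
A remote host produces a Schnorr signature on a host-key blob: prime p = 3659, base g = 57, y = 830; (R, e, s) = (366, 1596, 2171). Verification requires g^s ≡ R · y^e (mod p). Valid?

no

g^s mod p:
57^2 = 3249
57^4 ≡ 3249^2 = 10556001 ≡ 3445
57^8 ≡ 3445^2 = 11868025 ≡ 1888
57^16 ≡ 1888^2 = 3564544 ≡ 678
57^32 ≡ 678^2 = 459684 ≡ 2309
57^64 ≡ 2309^2 = 5331481 ≡ 318
57^128 ≡ 318^2 = 101124 ≡ 2331
57^256 ≡ 2331^2 = 5433561 ≡ 3605
57^512 ≡ 3605^2 = 12996025 ≡ 2916
57^1024 ≡ 2916^2 = 8503056 ≡ 3199
57^2048 ≡ 3199^2 = 10233601 ≡ 3037
2171 = 2048 + 64 + 32 + 16 + 8 + 2 + 1, so 57^2171 ≡ 3037·318·2309·678·1888·3249·57 ≡ 2518 (mod 3659)
R · y^e mod p:
830^2 = 688900 ≡ 1008
830^4 ≡ 1008^2 = 1016064 ≡ 2521
830^8 ≡ 2521^2 = 6355441 ≡ 3417
830^16 ≡ 3417^2 = 11675889 ≡ 20
830^32 ≡ 20^2 = 400
830^64 ≡ 400^2 = 160000 ≡ 2663
830^128 ≡ 2663^2 = 7091569 ≡ 427
830^256 ≡ 427^2 = 182329 ≡ 3038
830^512 ≡ 3038^2 = 9229444 ≡ 1446
830^1024 ≡ 1446^2 = 2090916 ≡ 1627
1596 = 1024 + 512 + 32 + 16 + 8 + 4, so 830^1596 ≡ 1627·1446·400·20·3417·2521 ≡ 1756 (mod 3659)
366·1756 = 642696 ≡ 2371 (mod 3659)
2518 ≠ 2371; the check fails.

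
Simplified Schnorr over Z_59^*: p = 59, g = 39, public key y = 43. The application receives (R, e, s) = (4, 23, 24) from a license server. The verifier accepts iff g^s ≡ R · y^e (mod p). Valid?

no

g^s mod p:
39^2 = 1521 ≡ 46
39^4 ≡ 46^2 = 2116 ≡ 51
39^8 ≡ 51^2 = 2601 ≡ 5
39^16 ≡ 5^2 = 25
24 = 16 + 8, so 39^24 ≡ 25·5 ≡ 7 (mod 59)
R · y^e mod p:
43^2 = 1849 ≡ 20
43^4 ≡ 20^2 = 400 ≡ 46
43^8 ≡ 46^2 = 2116 ≡ 51
43^16 ≡ 51^2 = 2601 ≡ 5
23 = 16 + 4 + 2 + 1, so 43^23 ≡ 5·46·20·43 ≡ 32 (mod 59)
4·32 = 128 ≡ 10 (mod 59)
7 ≠ 10; the check fails.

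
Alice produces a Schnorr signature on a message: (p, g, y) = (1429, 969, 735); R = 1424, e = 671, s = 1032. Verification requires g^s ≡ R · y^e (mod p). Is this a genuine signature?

g^s mod p:
Squares mod 1429: 969^1≡969, 969^2≡108, 969^4≡232, 969^8≡951, 969^16≡1273, 969^32≡43, 969^64≡420, 969^128≡633, 969^256≡569, 969^512≡807, 969^1024≡1054
1032 = 1024 + 8, so 969^1032 ≡ 1054·951 ≡ 625 (mod 1429)
R · y^e mod p:
Squares mod 1429: 735^1≡735, 735^2≡63, 735^4≡1111, 735^8≡1094, 735^16≡763, 735^32≡566, 735^64≡260, 735^128≡437, 735^256≡912, 735^512≡66
671 = 512 + 128 + 16 + 8 + 4 + 2 + 1, so 735^671 ≡ 66·437·763·1094·1111·63·735 ≡ 507 (mod 1429)
1424·507 = 721968 ≡ 323 (mod 1429)
625 ≠ 323; the check fails.

forged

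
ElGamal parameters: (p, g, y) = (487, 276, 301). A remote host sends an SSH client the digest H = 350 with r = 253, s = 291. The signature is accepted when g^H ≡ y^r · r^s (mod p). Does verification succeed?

fails

Left side g^H mod p:
276^2 = 76176 ≡ 204
276^4 ≡ 204^2 = 41616 ≡ 221
276^8 ≡ 221^2 = 48841 ≡ 141
276^16 ≡ 141^2 = 19881 ≡ 401
276^32 ≡ 401^2 = 160801 ≡ 91
276^64 ≡ 91^2 = 8281 ≡ 2
276^128 ≡ 2^2 = 4
276^256 ≡ 4^2 = 16
350 = 256 + 64 + 16 + 8 + 4 + 2, so 276^350 ≡ 16·2·401·141·221·204 ≡ 253 (mod 487)
Right side y^r · r^s mod p:
301^2 = 90601 ≡ 19
301^4 ≡ 19^2 = 361
301^8 ≡ 361^2 = 130321 ≡ 292
301^16 ≡ 292^2 = 85264 ≡ 39
301^32 ≡ 39^2 = 1521 ≡ 60
301^64 ≡ 60^2 = 3600 ≡ 191
301^128 ≡ 191^2 = 36481 ≡ 443
253 = 128 + 64 + 32 + 16 + 8 + 4 + 1, so 301^253 ≡ 443·191·60·39·292·361·301 ≡ 191 (mod 487)
253^2 = 64009 ≡ 212
253^4 ≡ 212^2 = 44944 ≡ 140
253^8 ≡ 140^2 = 19600 ≡ 120
253^16 ≡ 120^2 = 14400 ≡ 277
253^32 ≡ 277^2 = 76729 ≡ 270
253^64 ≡ 270^2 = 72900 ≡ 337
253^128 ≡ 337^2 = 113569 ≡ 98
253^256 ≡ 98^2 = 9604 ≡ 351
291 = 256 + 32 + 2 + 1, so 253^291 ≡ 351·270·212·253 ≡ 279 (mod 487)
191·279 = 53289 ≡ 206 (mod 487)
253 ≠ 206, so verification fails.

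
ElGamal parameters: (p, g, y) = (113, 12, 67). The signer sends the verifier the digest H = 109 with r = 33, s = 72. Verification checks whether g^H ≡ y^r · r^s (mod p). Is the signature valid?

Left side g^H mod p:
12^2 = 144 ≡ 31
12^4 ≡ 31^2 = 961 ≡ 57
12^8 ≡ 57^2 = 3249 ≡ 85
12^16 ≡ 85^2 = 7225 ≡ 106
12^32 ≡ 106^2 = 11236 ≡ 49
12^64 ≡ 49^2 = 2401 ≡ 28
109 = 64 + 32 + 8 + 4 + 1, so 12^109 ≡ 28·49·85·57·12 ≡ 24 (mod 113)
Right side y^r · r^s mod p:
67^2 = 4489 ≡ 82
67^4 ≡ 82^2 = 6724 ≡ 57
67^8 ≡ 57^2 = 3249 ≡ 85
67^16 ≡ 85^2 = 7225 ≡ 106
67^32 ≡ 106^2 = 11236 ≡ 49
33 = 32 + 1, so 67^33 ≡ 49·67 ≡ 6 (mod 113)
33^2 = 1089 ≡ 72
33^4 ≡ 72^2 = 5184 ≡ 99
33^8 ≡ 99^2 = 9801 ≡ 83
33^16 ≡ 83^2 = 6889 ≡ 109
33^32 ≡ 109^2 = 11881 ≡ 16
33^64 ≡ 16^2 = 256 ≡ 30
72 = 64 + 8, so 33^72 ≡ 30·83 ≡ 4 (mod 113)
6·4 = 24 ≡ 24 (mod 113)
24 ≡ 24 (mod 113), so the signature is genuine.

valid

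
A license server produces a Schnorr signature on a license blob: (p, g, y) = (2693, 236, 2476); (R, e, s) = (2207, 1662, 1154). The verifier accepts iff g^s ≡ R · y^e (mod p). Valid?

g^s mod p:
236^2 = 55696 ≡ 1836
236^4 ≡ 1836^2 = 3370896 ≡ 1953
236^8 ≡ 1953^2 = 3814209 ≡ 921
236^16 ≡ 921^2 = 848241 ≡ 2639
236^32 ≡ 2639^2 = 6964321 ≡ 223
236^64 ≡ 223^2 = 49729 ≡ 1255
236^128 ≡ 1255^2 = 1575025 ≡ 2313
236^256 ≡ 2313^2 = 5349969 ≡ 1671
236^512 ≡ 1671^2 = 2792241 ≡ 2293
236^1024 ≡ 2293^2 = 5257849 ≡ 1113
1154 = 1024 + 128 + 2, so 236^1154 ≡ 1113·2313·1836 ≡ 631 (mod 2693)
R · y^e mod p:
2476^2 = 6130576 ≡ 1308
2476^4 ≡ 1308^2 = 1710864 ≡ 809
2476^8 ≡ 809^2 = 654481 ≡ 82
2476^16 ≡ 82^2 = 6724 ≡ 1338
2476^32 ≡ 1338^2 = 1790244 ≡ 2092
2476^64 ≡ 2092^2 = 4376464 ≡ 339
2476^128 ≡ 339^2 = 114921 ≡ 1815
2476^256 ≡ 1815^2 = 3294225 ≡ 686
2476^512 ≡ 686^2 = 470596 ≡ 2014
2476^1024 ≡ 2014^2 = 4056196 ≡ 538
1662 = 1024 + 512 + 64 + 32 + 16 + 8 + 4 + 2, so 2476^1662 ≡ 538·2014·339·2092·1338·82·809·1308 ≡ 2338 (mod 2693)
2207·2338 = 5159966 ≡ 178 (mod 2693)
631 ≠ 178; the check fails.

no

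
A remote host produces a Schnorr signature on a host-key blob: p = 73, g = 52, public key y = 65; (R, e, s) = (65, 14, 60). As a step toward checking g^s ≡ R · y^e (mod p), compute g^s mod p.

52^2 = 2704 ≡ 3
52^4 ≡ 3^2 = 9
52^8 ≡ 9^2 = 81 ≡ 8
52^16 ≡ 8^2 = 64
52^32 ≡ 64^2 = 4096 ≡ 8
60 = 32 + 16 + 8 + 4, so 52^60 ≡ 8·64·8·9 ≡ 72 (mod 73)

72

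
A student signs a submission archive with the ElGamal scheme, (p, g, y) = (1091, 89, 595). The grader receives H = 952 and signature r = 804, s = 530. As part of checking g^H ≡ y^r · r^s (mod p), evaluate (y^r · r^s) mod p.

595^804 mod 1091 = 308
804^530 mod 1091 = 25
y^r · r^s ≡ 308·25 = 7700 ≡ 63 (mod 1091)

63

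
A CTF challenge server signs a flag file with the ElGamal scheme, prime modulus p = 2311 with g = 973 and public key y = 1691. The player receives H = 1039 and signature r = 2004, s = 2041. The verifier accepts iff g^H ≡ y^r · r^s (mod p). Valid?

Left side g^H mod p:
973^2 = 946729 ≡ 1530
973^4 ≡ 1530^2 = 2340900 ≡ 2168
973^8 ≡ 2168^2 = 4700224 ≡ 1961
973^16 ≡ 1961^2 = 3845521 ≡ 17
973^32 ≡ 17^2 = 289
973^64 ≡ 289^2 = 83521 ≡ 325
973^128 ≡ 325^2 = 105625 ≡ 1630
973^256 ≡ 1630^2 = 2656900 ≡ 1561
973^512 ≡ 1561^2 = 2436721 ≡ 927
973^1024 ≡ 927^2 = 859329 ≡ 1948
1039 = 1024 + 8 + 4 + 2 + 1, so 973^1039 ≡ 1948·1961·2168·1530·973 ≡ 1699 (mod 2311)
Right side y^r · r^s mod p:
1691^2 = 2859481 ≡ 774
1691^4 ≡ 774^2 = 599076 ≡ 527
1691^8 ≡ 527^2 = 277729 ≡ 409
1691^16 ≡ 409^2 = 167281 ≡ 889
1691^32 ≡ 889^2 = 790321 ≡ 2270
1691^64 ≡ 2270^2 = 5152900 ≡ 1681
1691^128 ≡ 1681^2 = 2825761 ≡ 1719
1691^256 ≡ 1719^2 = 2954961 ≡ 1503
1691^512 ≡ 1503^2 = 2259009 ≡ 1162
1691^1024 ≡ 1162^2 = 1350244 ≡ 620
2004 = 1024 + 512 + 256 + 128 + 64 + 16 + 4, so 1691^2004 ≡ 620·1162·1503·1719·1681·889·527 ≡ 774 (mod 2311)
2004^2 = 4016016 ≡ 1809
2004^4 ≡ 1809^2 = 3272481 ≡ 105
2004^8 ≡ 105^2 = 11025 ≡ 1781
2004^16 ≡ 1781^2 = 3171961 ≡ 1269
2004^32 ≡ 1269^2 = 1610361 ≡ 1905
2004^64 ≡ 1905^2 = 3629025 ≡ 755
2004^128 ≡ 755^2 = 570025 ≡ 1519
2004^256 ≡ 1519^2 = 2307361 ≡ 983
2004^512 ≡ 983^2 = 966289 ≡ 291
2004^1024 ≡ 291^2 = 84681 ≡ 1485
2041 = 1024 + 512 + 256 + 128 + 64 + 32 + 16 + 8 + 1, so 2004^2041 ≡ 1485·291·983·1519·755·1905·1269·1781·2004 ≡ 1934 (mod 2311)
774·1934 = 1496916 ≡ 1699 (mod 2311)
1699 ≡ 1699 (mod 2311), so the signature is genuine.

yes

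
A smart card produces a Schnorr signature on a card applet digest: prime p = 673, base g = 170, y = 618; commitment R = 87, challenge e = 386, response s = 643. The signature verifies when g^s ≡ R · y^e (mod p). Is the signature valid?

g^s mod p:
170^2 = 28900 ≡ 634
170^4 ≡ 634^2 = 401956 ≡ 175
170^8 ≡ 175^2 = 30625 ≡ 340
170^16 ≡ 340^2 = 115600 ≡ 517
170^32 ≡ 517^2 = 267289 ≡ 108
170^64 ≡ 108^2 = 11664 ≡ 223
170^128 ≡ 223^2 = 49729 ≡ 600
170^256 ≡ 600^2 = 360000 ≡ 618
170^512 ≡ 618^2 = 381924 ≡ 333
643 = 512 + 128 + 2 + 1, so 170^643 ≡ 333·600·634·170 ≡ 649 (mod 673)
R · y^e mod p:
618^2 = 381924 ≡ 333
618^4 ≡ 333^2 = 110889 ≡ 517
618^8 ≡ 517^2 = 267289 ≡ 108
618^16 ≡ 108^2 = 11664 ≡ 223
618^32 ≡ 223^2 = 49729 ≡ 600
618^64 ≡ 600^2 = 360000 ≡ 618
618^128 ≡ 618^2 = 381924 ≡ 333
618^256 ≡ 333^2 = 110889 ≡ 517
386 = 256 + 128 + 2, so 618^386 ≡ 517·333·333 ≡ 108 (mod 673)
87·108 = 9396 ≡ 647 (mod 673)
649 ≠ 647; the check fails.

invalid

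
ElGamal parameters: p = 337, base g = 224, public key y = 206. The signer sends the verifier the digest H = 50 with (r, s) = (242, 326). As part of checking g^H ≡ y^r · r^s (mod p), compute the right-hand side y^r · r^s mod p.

206^2 = 42436 ≡ 311
206^4 ≡ 311^2 = 96721 ≡ 2
206^8 ≡ 2^2 = 4
206^16 ≡ 4^2 = 16
206^32 ≡ 16^2 = 256
206^64 ≡ 256^2 = 65536 ≡ 158
206^128 ≡ 158^2 = 24964 ≡ 26
242 = 128 + 64 + 32 + 16 + 2, so 206^242 ≡ 26·158·256·16·311 ≡ 81 (mod 337)
242^2 = 58564 ≡ 263
242^4 ≡ 263^2 = 69169 ≡ 84
242^8 ≡ 84^2 = 7056 ≡ 316
242^16 ≡ 316^2 = 99856 ≡ 104
242^32 ≡ 104^2 = 10816 ≡ 32
242^64 ≡ 32^2 = 1024 ≡ 13
242^128 ≡ 13^2 = 169
242^256 ≡ 169^2 = 28561 ≡ 253
326 = 256 + 64 + 4 + 2, so 242^326 ≡ 253·13·84·263 ≡ 18 (mod 337)
y^r · r^s ≡ 81·18 = 1458 ≡ 110 (mod 337)

110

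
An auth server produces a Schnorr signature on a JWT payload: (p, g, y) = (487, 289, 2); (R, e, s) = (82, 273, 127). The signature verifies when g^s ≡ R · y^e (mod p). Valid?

g^s mod p:
289^2 = 83521 ≡ 244
289^4 ≡ 244^2 = 59536 ≡ 122
289^8 ≡ 122^2 = 14884 ≡ 274
289^16 ≡ 274^2 = 75076 ≡ 78
289^32 ≡ 78^2 = 6084 ≡ 240
289^64 ≡ 240^2 = 57600 ≡ 134
127 = 64 + 32 + 16 + 8 + 4 + 2 + 1, so 289^127 ≡ 134·240·78·274·122·244·289 ≡ 111 (mod 487)
R · y^e mod p:
2^2 = 4
2^4 ≡ 4^2 = 16
2^8 ≡ 16^2 = 256
2^16 ≡ 256^2 = 65536 ≡ 278
2^32 ≡ 278^2 = 77284 ≡ 338
2^64 ≡ 338^2 = 114244 ≡ 286
2^128 ≡ 286^2 = 81796 ≡ 467
2^256 ≡ 467^2 = 218089 ≡ 400
273 = 256 + 16 + 1, so 2^273 ≡ 400·278·2 ≡ 328 (mod 487)
82·328 = 26896 ≡ 111 (mod 487)
111 ≡ 111 (mod 487); signature holds.

yes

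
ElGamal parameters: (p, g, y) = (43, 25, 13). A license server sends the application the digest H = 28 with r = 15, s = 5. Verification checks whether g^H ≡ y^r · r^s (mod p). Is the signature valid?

invalid

Left side g^H mod p:
Squares mod 43: 25^1≡25, 25^2≡23, 25^4≡13, 25^8≡40, 25^16≡9
28 = 16 + 8 + 4, so 25^28 ≡ 9·40·13 ≡ 36 (mod 43)
Right side y^r · r^s mod p:
Squares mod 43: 13^1≡13, 13^2≡40, 13^4≡9, 13^8≡38
15 = 8 + 4 + 2 + 1, so 13^15 ≡ 38·9·40·13 ≡ 35 (mod 43)
Squares mod 43: 15^1≡15, 15^2≡10, 15^4≡14
5 = 4 + 1, so 15^5 ≡ 14·15 ≡ 38 (mod 43)
35·38 = 1330 ≡ 40 (mod 43)
36 ≠ 40, so verification fails.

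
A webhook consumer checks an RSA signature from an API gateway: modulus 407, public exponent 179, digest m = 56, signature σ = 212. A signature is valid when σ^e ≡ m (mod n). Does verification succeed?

Squares mod 407: σ^1≡212, σ^2≡174, σ^4≡158, σ^8≡137, σ^16≡47, σ^32≡174, σ^64≡158, σ^128≡137
179 = 128 + 32 + 16 + 2 + 1, so σ^179 ≡ 137·174·47·174·212 ≡ 48 (mod 407)
σ^179 mod 407 = 48, but m = 56.

fails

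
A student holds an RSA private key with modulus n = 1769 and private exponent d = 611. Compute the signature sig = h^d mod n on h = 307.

157

Squares mod 1769: h^1≡307, h^2≡492, h^4≡1480, h^8≡378, h^16≡1364, h^32≡1277, h^64≡1480, h^128≡378, h^256≡1364, h^512≡1277
611 = 512 + 64 + 32 + 2 + 1, so h^611 ≡ 1277·1480·1277·492·307 ≡ 157 (mod 1769)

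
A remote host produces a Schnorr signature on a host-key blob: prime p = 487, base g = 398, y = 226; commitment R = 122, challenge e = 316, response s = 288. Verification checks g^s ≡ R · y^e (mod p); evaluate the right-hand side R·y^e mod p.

Squares mod 487: 226^1≡226, 226^2≡428, 226^4≡72, 226^8≡314, 226^16≡222, 226^32≡97, 226^64≡156, 226^128≡473, 226^256≡196
316 = 256 + 32 + 16 + 8 + 4, so 226^316 ≡ 196·97·222·314·72 ≡ 100 (mod 487)
R · y^e ≡ 122·100 = 12200 ≡ 25 (mod 487)

25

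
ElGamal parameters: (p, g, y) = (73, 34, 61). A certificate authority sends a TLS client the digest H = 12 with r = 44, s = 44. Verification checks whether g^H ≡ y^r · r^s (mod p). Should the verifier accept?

accept

Left side g^H mod p:
34^12 mod 73 = 65
Right side y^r · r^s mod p:
61^44 mod 73 = 16
44^44 mod 73 = 36
16·36 = 576 ≡ 65 (mod 73)
65 ≡ 65 (mod 73), so the signature is genuine.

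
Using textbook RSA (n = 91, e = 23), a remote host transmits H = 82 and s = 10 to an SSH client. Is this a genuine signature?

s^2 ≡ 10^2 = 100 ≡ 9
s^4 ≡ 9^2 = 81
s^8 ≡ 81^2 = 6561 ≡ 9
s^16 ≡ 9^2 = 81
23 = 16 + 4 + 2 + 1, so s^23 ≡ 81·81·9·10 ≡ 82 (mod 91)
s^23 mod 91 = 82 matches H.

genuine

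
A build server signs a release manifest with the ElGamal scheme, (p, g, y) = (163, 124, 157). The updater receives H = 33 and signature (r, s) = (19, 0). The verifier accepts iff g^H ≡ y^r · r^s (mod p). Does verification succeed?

passes

Left side g^H mod p:
Squares mod 163: 124^1≡124, 124^2≡54, 124^4≡145, 124^8≡161, 124^16≡4, 124^32≡16
33 = 32 + 1, so 124^33 ≡ 16·124 ≡ 28 (mod 163)
Right side y^r · r^s mod p:
Squares mod 163: 157^1≡157, 157^2≡36, 157^4≡155, 157^8≡64, 157^16≡21
19 = 16 + 2 + 1, so 157^19 ≡ 21·36·157 ≡ 28 (mod 163)
19^0 mod 163 = 1
28·1 = 28 ≡ 28 (mod 163)
28 ≡ 28 (mod 163), so the signature is genuine.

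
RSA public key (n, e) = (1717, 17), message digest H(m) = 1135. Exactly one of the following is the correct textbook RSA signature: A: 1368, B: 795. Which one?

Candidate A: 1368^17 mod 1717 = 59
Candidate B: 795^17 mod 1717 = 1135
  → matches H(m) = 1135

B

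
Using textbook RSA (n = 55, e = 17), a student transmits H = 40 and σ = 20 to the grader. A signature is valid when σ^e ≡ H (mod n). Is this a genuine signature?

forged

σ^2 ≡ 20^2 = 400 ≡ 15
σ^4 ≡ 15^2 = 225 ≡ 5
σ^8 ≡ 5^2 = 25
σ^16 ≡ 25^2 = 625 ≡ 20
17 = 16 + 1, so σ^17 ≡ 20·20 ≡ 15 (mod 55)
σ^17 mod 55 = 15, but H = 40.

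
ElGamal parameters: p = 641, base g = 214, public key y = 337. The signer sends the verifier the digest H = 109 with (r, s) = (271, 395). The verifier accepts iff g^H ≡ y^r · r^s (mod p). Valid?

no

Left side g^H mod p:
214^2 = 45796 ≡ 285
214^4 ≡ 285^2 = 81225 ≡ 459
214^8 ≡ 459^2 = 210681 ≡ 433
214^16 ≡ 433^2 = 187489 ≡ 317
214^32 ≡ 317^2 = 100489 ≡ 493
214^64 ≡ 493^2 = 243049 ≡ 110
109 = 64 + 32 + 8 + 4 + 1, so 214^109 ≡ 110·493·433·459·214 ≡ 60 (mod 641)
Right side y^r · r^s mod p:
337^2 = 113569 ≡ 112
337^4 ≡ 112^2 = 12544 ≡ 365
337^8 ≡ 365^2 = 133225 ≡ 538
337^16 ≡ 538^2 = 289444 ≡ 353
337^32 ≡ 353^2 = 124609 ≡ 255
337^64 ≡ 255^2 = 65025 ≡ 284
337^128 ≡ 284^2 = 80656 ≡ 531
337^256 ≡ 531^2 = 281961 ≡ 562
271 = 256 + 8 + 4 + 2 + 1, so 337^271 ≡ 562·538·365·112·337 ≡ 330 (mod 641)
271^2 = 73441 ≡ 367
271^4 ≡ 367^2 = 134689 ≡ 79
271^8 ≡ 79^2 = 6241 ≡ 472
271^16 ≡ 472^2 = 222784 ≡ 357
271^32 ≡ 357^2 = 127449 ≡ 531
271^64 ≡ 531^2 = 281961 ≡ 562
271^128 ≡ 562^2 = 315844 ≡ 472
271^256 ≡ 472^2 = 222784 ≡ 357
395 = 256 + 128 + 8 + 2 + 1, so 271^395 ≡ 357·472·472·367·271 ≡ 318 (mod 641)
330·318 = 104940 ≡ 457 (mod 641)
60 ≠ 457, so verification fails.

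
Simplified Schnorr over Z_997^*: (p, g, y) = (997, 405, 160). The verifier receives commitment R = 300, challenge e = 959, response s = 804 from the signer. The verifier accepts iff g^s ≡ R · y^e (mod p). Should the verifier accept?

accept

g^s mod p:
405^804 mod 997 = 798
R · y^e mod p:
160^959 mod 997 = 222
300·222 = 66600 ≡ 798 (mod 997)
798 ≡ 798 (mod 997); signature holds.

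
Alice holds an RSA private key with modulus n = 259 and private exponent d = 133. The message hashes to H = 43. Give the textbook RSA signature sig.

43

H^2 ≡ 43^2 = 1849 ≡ 36
H^4 ≡ 36^2 = 1296 ≡ 1
H^8 ≡ 1^2 = 1
H^16 ≡ 1^2 = 1
H^32 ≡ 1^2 = 1
H^64 ≡ 1^2 = 1
H^128 ≡ 1^2 = 1
133 = 128 + 4 + 1, so H^133 ≡ 1·1·43 ≡ 43 (mod 259)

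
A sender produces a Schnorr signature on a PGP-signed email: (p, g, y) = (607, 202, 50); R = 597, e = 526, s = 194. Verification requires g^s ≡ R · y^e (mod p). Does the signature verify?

g^s mod p:
202^2 = 40804 ≡ 135
202^4 ≡ 135^2 = 18225 ≡ 15
202^8 ≡ 15^2 = 225
202^16 ≡ 225^2 = 50625 ≡ 244
202^32 ≡ 244^2 = 59536 ≡ 50
202^64 ≡ 50^2 = 2500 ≡ 72
202^128 ≡ 72^2 = 5184 ≡ 328
194 = 128 + 64 + 2, so 202^194 ≡ 328·72·135 ≡ 196 (mod 607)
R · y^e mod p:
50^2 = 2500 ≡ 72
50^4 ≡ 72^2 = 5184 ≡ 328
50^8 ≡ 328^2 = 107584 ≡ 145
50^16 ≡ 145^2 = 21025 ≡ 387
50^32 ≡ 387^2 = 149769 ≡ 447
50^64 ≡ 447^2 = 199809 ≡ 106
50^128 ≡ 106^2 = 11236 ≡ 310
50^256 ≡ 310^2 = 96100 ≡ 194
50^512 ≡ 194^2 = 37636 ≡ 2
526 = 512 + 8 + 4 + 2, so 50^526 ≡ 2·145·328·72 ≡ 466 (mod 607)
597·466 = 278202 ≡ 196 (mod 607)
196 ≡ 196 (mod 607); signature holds.

verifies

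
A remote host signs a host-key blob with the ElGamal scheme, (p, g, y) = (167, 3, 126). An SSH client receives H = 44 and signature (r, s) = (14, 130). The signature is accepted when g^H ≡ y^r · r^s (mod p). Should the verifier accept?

accept

Left side g^H mod p:
3^2 = 9
3^4 ≡ 9^2 = 81
3^8 ≡ 81^2 = 6561 ≡ 48
3^16 ≡ 48^2 = 2304 ≡ 133
3^32 ≡ 133^2 = 17689 ≡ 154
44 = 32 + 8 + 4, so 3^44 ≡ 154·48·81 ≡ 57 (mod 167)
Right side y^r · r^s mod p:
126^2 = 15876 ≡ 11
126^4 ≡ 11^2 = 121
126^8 ≡ 121^2 = 14641 ≡ 112
14 = 8 + 4 + 2, so 126^14 ≡ 112·121·11 ≡ 108 (mod 167)
14^2 = 196 ≡ 29
14^4 ≡ 29^2 = 841 ≡ 6
14^8 ≡ 6^2 = 36
14^16 ≡ 36^2 = 1296 ≡ 127
14^32 ≡ 127^2 = 16129 ≡ 97
14^64 ≡ 97^2 = 9409 ≡ 57
14^128 ≡ 57^2 = 3249 ≡ 76
130 = 128 + 2, so 14^130 ≡ 76·29 ≡ 33 (mod 167)
108·33 = 3564 ≡ 57 (mod 167)
57 ≡ 57 (mod 167), so the signature is genuine.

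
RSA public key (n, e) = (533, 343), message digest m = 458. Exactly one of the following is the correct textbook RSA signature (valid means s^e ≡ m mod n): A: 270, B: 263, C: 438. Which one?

B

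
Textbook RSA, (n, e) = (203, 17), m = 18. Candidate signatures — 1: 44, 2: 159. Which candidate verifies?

Candidate 1: Squares mod 203: 44^1≡44, 44^2≡109, 44^4≡107, 44^8≡81, 44^16≡65; 17 = 16 + 1, so 44^17 ≡ 65·44 ≡ 18 (mod 203)
  → matches m = 18
Candidate 2: Squares mod 203: 159^1≡159, 159^2≡109, 159^4≡107, 159^8≡81, 159^16≡65; 17 = 16 + 1, so 159^17 ≡ 65·159 ≡ 185 (mod 203)

1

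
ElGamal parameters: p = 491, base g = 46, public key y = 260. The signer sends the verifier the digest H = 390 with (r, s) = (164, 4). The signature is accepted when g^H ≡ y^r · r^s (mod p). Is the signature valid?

valid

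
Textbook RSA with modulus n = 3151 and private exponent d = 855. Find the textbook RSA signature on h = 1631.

1262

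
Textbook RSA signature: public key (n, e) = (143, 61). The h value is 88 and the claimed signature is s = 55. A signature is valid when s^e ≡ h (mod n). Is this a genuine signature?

s^2 ≡ 55^2 = 3025 ≡ 22
s^4 ≡ 22^2 = 484 ≡ 55
s^8 ≡ 55^2 = 3025 ≡ 22
s^16 ≡ 22^2 = 484 ≡ 55
s^32 ≡ 55^2 = 3025 ≡ 22
61 = 32 + 16 + 8 + 4 + 1, so s^61 ≡ 22·55·22·55·55 ≡ 55 (mod 143)
s^61 mod 143 = 55, but h = 88.

forged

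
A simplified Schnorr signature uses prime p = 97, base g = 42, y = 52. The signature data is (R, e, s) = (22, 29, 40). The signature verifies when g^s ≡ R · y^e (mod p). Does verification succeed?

fails

g^s mod p:
42^2 = 1764 ≡ 18
42^4 ≡ 18^2 = 324 ≡ 33
42^8 ≡ 33^2 = 1089 ≡ 22
42^16 ≡ 22^2 = 484 ≡ 96
42^32 ≡ 96^2 = 9216 ≡ 1
40 = 32 + 8, so 42^40 ≡ 1·22 ≡ 22 (mod 97)
R · y^e mod p:
52^2 = 2704 ≡ 85
52^4 ≡ 85^2 = 7225 ≡ 47
52^8 ≡ 47^2 = 2209 ≡ 75
52^16 ≡ 75^2 = 5625 ≡ 96
29 = 16 + 8 + 4 + 1, so 52^29 ≡ 96·75·47·52 ≡ 30 (mod 97)
22·30 = 660 ≡ 78 (mod 97)
22 ≠ 78; the check fails.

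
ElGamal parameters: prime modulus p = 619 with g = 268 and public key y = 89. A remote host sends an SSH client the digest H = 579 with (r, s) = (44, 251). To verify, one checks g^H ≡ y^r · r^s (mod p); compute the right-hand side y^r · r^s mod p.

93

89^44 mod 619 = 427
44^251 mod 619 = 280
y^r · r^s ≡ 427·280 = 119560 ≡ 93 (mod 619)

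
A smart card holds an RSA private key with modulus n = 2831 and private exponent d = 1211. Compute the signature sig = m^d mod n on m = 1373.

m^2 ≡ 1373^2 = 1885129 ≡ 2514
m^4 ≡ 2514^2 = 6320196 ≡ 1404
m^8 ≡ 1404^2 = 1971216 ≡ 840
m^16 ≡ 840^2 = 705600 ≡ 681
m^32 ≡ 681^2 = 463761 ≡ 2308
m^64 ≡ 2308^2 = 5326864 ≡ 1753
m^128 ≡ 1753^2 = 3073009 ≡ 1374
m^256 ≡ 1374^2 = 1887876 ≡ 2430
m^512 ≡ 2430^2 = 5904900 ≡ 2265
m^1024 ≡ 2265^2 = 5130225 ≡ 453
1211 = 1024 + 128 + 32 + 16 + 8 + 2 + 1, so m^1211 ≡ 453·1374·2308·681·840·2514·1373 ≡ 1738 (mod 2831)

1738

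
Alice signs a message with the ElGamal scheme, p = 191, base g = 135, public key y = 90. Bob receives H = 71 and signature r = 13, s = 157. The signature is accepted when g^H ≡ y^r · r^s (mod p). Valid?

no

Left side g^H mod p:
135^71 mod 191 = 20
Right side y^r · r^s mod p:
90^13 mod 191 = 24
13^157 mod 191 = 138
24·138 = 3312 ≡ 65 (mod 191)
20 ≠ 65, so verification fails.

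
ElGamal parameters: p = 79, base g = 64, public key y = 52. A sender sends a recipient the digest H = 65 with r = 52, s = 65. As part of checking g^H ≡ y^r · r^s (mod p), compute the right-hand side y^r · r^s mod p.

1

Squares mod 79: 52^1≡52, 52^2≡18, 52^4≡8, 52^8≡64, 52^16≡67, 52^32≡65
52 = 32 + 16 + 4, so 52^52 ≡ 65·67·8 ≡ 1 (mod 79)
Squares mod 79: 52^1≡52, 52^2≡18, 52^4≡8, 52^8≡64, 52^16≡67, 52^32≡65, 52^64≡38
65 = 64 + 1, so 52^65 ≡ 38·52 ≡ 1 (mod 79)
y^r · r^s ≡ 1·1 = 1 ≡ 1 (mod 79)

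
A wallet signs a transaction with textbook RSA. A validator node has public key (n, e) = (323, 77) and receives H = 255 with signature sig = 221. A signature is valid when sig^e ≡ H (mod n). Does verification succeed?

passes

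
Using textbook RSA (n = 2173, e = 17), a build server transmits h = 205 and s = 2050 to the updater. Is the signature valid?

valid

s^2 ≡ 2050^2 = 4202500 ≡ 2091
s^4 ≡ 2091^2 = 4372281 ≡ 205
s^8 ≡ 205^2 = 42025 ≡ 738
s^16 ≡ 738^2 = 544644 ≡ 1394
17 = 16 + 1, so s^17 ≡ 1394·2050 ≡ 205 (mod 2173)
Since 205 equals the digest 205, verification succeeds.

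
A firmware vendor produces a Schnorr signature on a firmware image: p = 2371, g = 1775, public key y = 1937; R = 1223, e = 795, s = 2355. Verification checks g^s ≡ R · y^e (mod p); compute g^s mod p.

Squares mod 2371: 1775^1≡1775, 1775^2≡1937, 1775^4≡1047, 1775^8≡807, 1775^16≡1595, 1775^32≡2313, 1775^64≡993, 1775^128≡2084, 1775^256≡1755, 1775^512≡96, 1775^1024≡2103, 1775^2048≡694
2355 = 2048 + 256 + 32 + 16 + 2 + 1, so 1775^2355 ≡ 694·1755·2313·1595·1937·1775 ≡ 2164 (mod 2371)

2164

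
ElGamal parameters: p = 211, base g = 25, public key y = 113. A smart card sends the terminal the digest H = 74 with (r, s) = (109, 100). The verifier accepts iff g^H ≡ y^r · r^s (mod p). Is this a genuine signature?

genuine

Left side g^H mod p:
Squares mod 211: 25^1≡25, 25^2≡203, 25^4≡64, 25^8≡87, 25^16≡184, 25^32≡96, 25^64≡143
74 = 64 + 8 + 2, so 25^74 ≡ 143·87·203 ≡ 64 (mod 211)
Right side y^r · r^s mod p:
Squares mod 211: 113^1≡113, 113^2≡109, 113^4≡65, 113^8≡5, 113^16≡25, 113^32≡203, 113^64≡64
109 = 64 + 32 + 8 + 4 + 1, so 113^109 ≡ 64·203·5·65·113 ≡ 65 (mod 211)
Squares mod 211: 109^1≡109, 109^2≡65, 109^4≡5, 109^8≡25, 109^16≡203, 109^32≡64, 109^64≡87
100 = 64 + 32 + 4, so 109^100 ≡ 87·64·5 ≡ 199 (mod 211)
65·199 = 12935 ≡ 64 (mod 211)
64 ≡ 64 (mod 211), so the signature is genuine.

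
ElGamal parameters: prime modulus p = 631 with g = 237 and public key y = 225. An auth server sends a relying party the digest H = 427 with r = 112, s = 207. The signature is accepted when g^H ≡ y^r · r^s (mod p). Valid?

no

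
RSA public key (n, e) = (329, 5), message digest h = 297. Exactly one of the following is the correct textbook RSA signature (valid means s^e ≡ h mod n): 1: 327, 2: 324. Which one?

1

Candidate 1: 327^2 = 106929 ≡ 4; 327^4 ≡ 4^2 = 16; 5 = 4 + 1, so 327^5 ≡ 16·327 ≡ 297 (mod 329)
  → matches h = 297
Candidate 2: 324^2 = 104976 ≡ 25; 324^4 ≡ 25^2 = 625 ≡ 296; 5 = 4 + 1, so 324^5 ≡ 296·324 ≡ 165 (mod 329)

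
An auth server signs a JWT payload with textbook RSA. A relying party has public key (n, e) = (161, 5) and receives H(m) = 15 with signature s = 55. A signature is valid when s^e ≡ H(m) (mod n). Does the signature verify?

does not verify

s^2 ≡ 55^2 = 3025 ≡ 127
s^4 ≡ 127^2 = 16129 ≡ 29
5 = 4 + 1, so s^5 ≡ 29·55 ≡ 146 (mod 161)
s^5 mod 161 = 146, but H(m) = 15.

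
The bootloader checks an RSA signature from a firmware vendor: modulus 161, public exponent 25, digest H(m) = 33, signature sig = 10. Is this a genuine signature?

sig^2 ≡ 10^2 = 100
sig^4 ≡ 100^2 = 10000 ≡ 18
sig^8 ≡ 18^2 = 324 ≡ 2
sig^16 ≡ 2^2 = 4
25 = 16 + 8 + 1, so sig^25 ≡ 4·2·10 ≡ 80 (mod 161)
sig^25 mod 161 = 80, but H(m) = 33.

forged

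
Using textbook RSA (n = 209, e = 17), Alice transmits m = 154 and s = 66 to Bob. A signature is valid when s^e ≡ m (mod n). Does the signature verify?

Squares mod 209: s^1≡66, s^2≡176, s^4≡44, s^8≡55, s^16≡99
17 = 16 + 1, so s^17 ≡ 99·66 ≡ 55 (mod 209)
s^17 mod 209 = 55, but m = 154.

does not verify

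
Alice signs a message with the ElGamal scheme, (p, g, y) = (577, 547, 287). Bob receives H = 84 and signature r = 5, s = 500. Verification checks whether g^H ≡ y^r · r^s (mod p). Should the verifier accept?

accept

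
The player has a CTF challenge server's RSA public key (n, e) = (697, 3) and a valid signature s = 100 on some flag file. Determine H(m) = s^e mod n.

502

s^2 ≡ 100^2 = 10000 ≡ 242
3 = 2 + 1, so s^3 ≡ 242·100 ≡ 502 (mod 697)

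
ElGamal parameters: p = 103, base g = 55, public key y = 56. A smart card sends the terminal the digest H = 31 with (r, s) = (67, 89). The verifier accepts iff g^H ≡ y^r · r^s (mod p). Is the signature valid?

invalid

Left side g^H mod p:
55^2 = 3025 ≡ 38
55^4 ≡ 38^2 = 1444 ≡ 2
55^8 ≡ 2^2 = 4
55^16 ≡ 4^2 = 16
31 = 16 + 8 + 4 + 2 + 1, so 55^31 ≡ 16·4·2·38·55 ≡ 29 (mod 103)
Right side y^r · r^s mod p:
56^2 = 3136 ≡ 46
56^4 ≡ 46^2 = 2116 ≡ 56
56^8 ≡ 56^2 = 3136 ≡ 46
56^16 ≡ 46^2 = 2116 ≡ 56
56^32 ≡ 56^2 = 3136 ≡ 46
56^64 ≡ 46^2 = 2116 ≡ 56
67 = 64 + 2 + 1, so 56^67 ≡ 56·46·56 ≡ 56 (mod 103)
67^2 = 4489 ≡ 60
67^4 ≡ 60^2 = 3600 ≡ 98
67^8 ≡ 98^2 = 9604 ≡ 25
67^16 ≡ 25^2 = 625 ≡ 7
67^32 ≡ 7^2 = 49
67^64 ≡ 49^2 = 2401 ≡ 32
89 = 64 + 16 + 8 + 1, so 67^89 ≡ 32·7·25·67 ≡ 74 (mod 103)
56·74 = 4144 ≡ 24 (mod 103)
29 ≠ 24, so verification fails.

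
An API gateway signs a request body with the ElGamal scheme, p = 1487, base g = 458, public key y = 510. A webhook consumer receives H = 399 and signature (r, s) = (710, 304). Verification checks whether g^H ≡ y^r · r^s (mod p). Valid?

no

Left side g^H mod p:
458^2 = 209764 ≡ 97
458^4 ≡ 97^2 = 9409 ≡ 487
458^8 ≡ 487^2 = 237169 ≡ 736
458^16 ≡ 736^2 = 541696 ≡ 428
458^32 ≡ 428^2 = 183184 ≡ 283
458^64 ≡ 283^2 = 80089 ≡ 1278
458^128 ≡ 1278^2 = 1633284 ≡ 558
458^256 ≡ 558^2 = 311364 ≡ 581
399 = 256 + 128 + 8 + 4 + 2 + 1, so 458^399 ≡ 581·558·736·487·97·458 ≡ 926 (mod 1487)
Right side y^r · r^s mod p:
510^2 = 260100 ≡ 1362
510^4 ≡ 1362^2 = 1855044 ≡ 755
510^8 ≡ 755^2 = 570025 ≡ 504
510^16 ≡ 504^2 = 254016 ≡ 1226
510^32 ≡ 1226^2 = 1503076 ≡ 1206
510^64 ≡ 1206^2 = 1454436 ≡ 150
510^128 ≡ 150^2 = 22500 ≡ 195
510^256 ≡ 195^2 = 38025 ≡ 850
510^512 ≡ 850^2 = 722500 ≡ 1305
710 = 512 + 128 + 64 + 4 + 2, so 510^710 ≡ 1305·195·150·755·1362 ≡ 994 (mod 1487)
710^2 = 504100 ≡ 7
710^4 ≡ 7^2 = 49
710^8 ≡ 49^2 = 2401 ≡ 914
710^16 ≡ 914^2 = 835396 ≡ 1189
710^32 ≡ 1189^2 = 1413721 ≡ 1071
710^64 ≡ 1071^2 = 1147041 ≡ 564
710^128 ≡ 564^2 = 318096 ≡ 1365
710^256 ≡ 1365^2 = 1863225 ≡ 14
304 = 256 + 32 + 16, so 710^304 ≡ 14·1071·1189 ≡ 223 (mod 1487)
994·223 = 221662 ≡ 99 (mod 1487)
926 ≠ 99, so verification fails.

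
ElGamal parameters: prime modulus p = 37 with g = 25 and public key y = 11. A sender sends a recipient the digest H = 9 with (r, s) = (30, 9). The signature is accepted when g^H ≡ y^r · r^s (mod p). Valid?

yes

Left side g^H mod p:
25^2 = 625 ≡ 33
25^4 ≡ 33^2 = 1089 ≡ 16
25^8 ≡ 16^2 = 256 ≡ 34
9 = 8 + 1, so 25^9 ≡ 34·25 ≡ 36 (mod 37)
Right side y^r · r^s mod p:
11^2 = 121 ≡ 10
11^4 ≡ 10^2 = 100 ≡ 26
11^8 ≡ 26^2 = 676 ≡ 10
11^16 ≡ 10^2 = 100 ≡ 26
30 = 16 + 8 + 4 + 2, so 11^30 ≡ 26·10·26·10 ≡ 1 (mod 37)
30^2 = 900 ≡ 12
30^4 ≡ 12^2 = 144 ≡ 33
30^8 ≡ 33^2 = 1089 ≡ 16
9 = 8 + 1, so 30^9 ≡ 16·30 ≡ 36 (mod 37)
1·36 = 36 ≡ 36 (mod 37)
36 ≡ 36 (mod 37), so the signature is genuine.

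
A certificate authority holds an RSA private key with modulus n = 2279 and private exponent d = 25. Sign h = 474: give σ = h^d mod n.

h^2 ≡ 474^2 = 224676 ≡ 1334
h^4 ≡ 1334^2 = 1779556 ≡ 1936
h^8 ≡ 1936^2 = 3748096 ≡ 1420
h^16 ≡ 1420^2 = 2016400 ≡ 1764
25 = 16 + 8 + 1, so h^25 ≡ 1764·1420·474 ≡ 1979 (mod 2279)

1979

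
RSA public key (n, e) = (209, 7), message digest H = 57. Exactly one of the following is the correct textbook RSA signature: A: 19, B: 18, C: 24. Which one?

Candidate A: Squares mod 209: 19^1≡19, 19^2≡152, 19^4≡114; 7 = 4 + 2 + 1, so 19^7 ≡ 114·152·19 ≡ 57 (mod 209)
  → matches H = 57
Candidate B: Squares mod 209: 18^1≡18, 18^2≡115, 18^4≡58; 7 = 4 + 2 + 1, so 18^7 ≡ 58·115·18 ≡ 94 (mod 209)
Candidate C: Squares mod 209: 24^1≡24, 24^2≡158, 24^4≡93; 7 = 4 + 2 + 1, so 24^7 ≡ 93·158·24 ≡ 73 (mod 209)

A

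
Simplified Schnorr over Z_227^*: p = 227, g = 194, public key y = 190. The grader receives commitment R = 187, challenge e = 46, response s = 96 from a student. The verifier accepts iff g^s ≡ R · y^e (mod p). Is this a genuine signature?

forged

g^s mod p:
194^96 mod 227 = 122
R · y^e mod p:
190^46 mod 227 = 172
187·172 = 32164 ≡ 157 (mod 227)
122 ≠ 157; the check fails.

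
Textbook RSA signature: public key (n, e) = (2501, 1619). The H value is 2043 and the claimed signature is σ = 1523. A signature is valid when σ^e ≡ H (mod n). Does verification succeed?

passes

σ^2 ≡ 1523^2 = 2319529 ≡ 1102
σ^4 ≡ 1102^2 = 1214404 ≡ 1419
σ^8 ≡ 1419^2 = 2013561 ≡ 256
σ^16 ≡ 256^2 = 65536 ≡ 510
σ^32 ≡ 510^2 = 260100 ≡ 2497
σ^64 ≡ 2497^2 = 6235009 ≡ 16
σ^128 ≡ 16^2 = 256
σ^256 ≡ 256^2 = 65536 ≡ 510
σ^512 ≡ 510^2 = 260100 ≡ 2497
σ^1024 ≡ 2497^2 = 6235009 ≡ 16
1619 = 1024 + 512 + 64 + 16 + 2 + 1, so σ^1619 ≡ 16·2497·16·510·1102·1523 ≡ 2043 (mod 2501)
2043 = H, so the signature checks out.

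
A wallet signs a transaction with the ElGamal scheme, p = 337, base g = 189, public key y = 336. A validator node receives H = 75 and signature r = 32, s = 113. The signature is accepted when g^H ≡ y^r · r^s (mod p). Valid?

no

Left side g^H mod p:
189^2 = 35721 ≡ 336
189^4 ≡ 336^2 = 112896 ≡ 1
189^8 ≡ 1^2 = 1
189^16 ≡ 1^2 = 1
189^32 ≡ 1^2 = 1
189^64 ≡ 1^2 = 1
75 = 64 + 8 + 2 + 1, so 189^75 ≡ 1·1·336·189 ≡ 148 (mod 337)
Right side y^r · r^s mod p:
336^2 = 112896 ≡ 1
336^4 ≡ 1^2 = 1
336^8 ≡ 1^2 = 1
336^16 ≡ 1^2 = 1
336^32 ≡ 1^2 = 1
32^2 = 1024 ≡ 13
32^4 ≡ 13^2 = 169
32^8 ≡ 169^2 = 28561 ≡ 253
32^16 ≡ 253^2 = 64009 ≡ 316
32^32 ≡ 316^2 = 99856 ≡ 104
32^64 ≡ 104^2 = 10816 ≡ 32
113 = 64 + 32 + 16 + 1, so 32^113 ≡ 32·104·316·32 ≡ 253 (mod 337)
1·253 = 253 ≡ 253 (mod 337)
148 ≠ 253, so verification fails.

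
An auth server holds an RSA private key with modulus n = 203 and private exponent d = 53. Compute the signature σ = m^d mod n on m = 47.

10

m^2 ≡ 47^2 = 2209 ≡ 179
m^4 ≡ 179^2 = 32041 ≡ 170
m^8 ≡ 170^2 = 28900 ≡ 74
m^16 ≡ 74^2 = 5476 ≡ 198
m^32 ≡ 198^2 = 39204 ≡ 25
53 = 32 + 16 + 4 + 1, so m^53 ≡ 25·198·170·47 ≡ 10 (mod 203)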